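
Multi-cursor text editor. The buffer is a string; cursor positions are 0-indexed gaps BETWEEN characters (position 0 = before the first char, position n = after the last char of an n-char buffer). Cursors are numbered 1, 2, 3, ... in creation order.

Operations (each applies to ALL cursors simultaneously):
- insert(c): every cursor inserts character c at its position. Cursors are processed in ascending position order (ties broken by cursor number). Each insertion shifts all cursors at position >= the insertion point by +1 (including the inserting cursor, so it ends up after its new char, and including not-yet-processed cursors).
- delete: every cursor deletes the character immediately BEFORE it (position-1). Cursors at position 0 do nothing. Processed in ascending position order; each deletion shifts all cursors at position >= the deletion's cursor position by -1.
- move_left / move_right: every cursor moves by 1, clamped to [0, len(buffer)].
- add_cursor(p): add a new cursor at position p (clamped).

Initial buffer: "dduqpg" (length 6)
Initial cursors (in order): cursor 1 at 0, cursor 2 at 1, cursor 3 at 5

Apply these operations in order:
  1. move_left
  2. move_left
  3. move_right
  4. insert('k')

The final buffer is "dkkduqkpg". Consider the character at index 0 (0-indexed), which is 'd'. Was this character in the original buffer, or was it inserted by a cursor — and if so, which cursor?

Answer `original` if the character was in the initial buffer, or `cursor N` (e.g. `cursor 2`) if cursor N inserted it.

After op 1 (move_left): buffer="dduqpg" (len 6), cursors c1@0 c2@0 c3@4, authorship ......
After op 2 (move_left): buffer="dduqpg" (len 6), cursors c1@0 c2@0 c3@3, authorship ......
After op 3 (move_right): buffer="dduqpg" (len 6), cursors c1@1 c2@1 c3@4, authorship ......
After op 4 (insert('k')): buffer="dkkduqkpg" (len 9), cursors c1@3 c2@3 c3@7, authorship .12...3..
Authorship (.=original, N=cursor N): . 1 2 . . . 3 . .
Index 0: author = original

Answer: original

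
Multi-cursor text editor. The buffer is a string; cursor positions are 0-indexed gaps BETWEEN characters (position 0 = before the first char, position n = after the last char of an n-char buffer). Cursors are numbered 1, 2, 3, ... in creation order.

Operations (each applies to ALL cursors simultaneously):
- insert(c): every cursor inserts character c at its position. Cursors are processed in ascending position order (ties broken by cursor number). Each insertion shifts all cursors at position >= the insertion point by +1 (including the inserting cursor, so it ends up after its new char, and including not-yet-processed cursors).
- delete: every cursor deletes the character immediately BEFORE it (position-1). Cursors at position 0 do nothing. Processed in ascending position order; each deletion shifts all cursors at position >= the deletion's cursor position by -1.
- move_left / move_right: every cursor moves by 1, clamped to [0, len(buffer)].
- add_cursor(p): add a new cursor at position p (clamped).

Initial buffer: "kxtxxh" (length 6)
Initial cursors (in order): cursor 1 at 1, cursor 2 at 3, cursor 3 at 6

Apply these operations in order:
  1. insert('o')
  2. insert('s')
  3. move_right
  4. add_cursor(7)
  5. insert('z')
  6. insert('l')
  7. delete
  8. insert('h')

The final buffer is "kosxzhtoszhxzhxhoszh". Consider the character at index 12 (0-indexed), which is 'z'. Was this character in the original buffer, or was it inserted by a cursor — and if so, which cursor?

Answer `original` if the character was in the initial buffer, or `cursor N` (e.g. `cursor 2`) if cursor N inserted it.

After op 1 (insert('o')): buffer="koxtoxxho" (len 9), cursors c1@2 c2@5 c3@9, authorship .1..2...3
After op 2 (insert('s')): buffer="kosxtosxxhos" (len 12), cursors c1@3 c2@7 c3@12, authorship .11..22...33
After op 3 (move_right): buffer="kosxtosxxhos" (len 12), cursors c1@4 c2@8 c3@12, authorship .11..22...33
After op 4 (add_cursor(7)): buffer="kosxtosxxhos" (len 12), cursors c1@4 c4@7 c2@8 c3@12, authorship .11..22...33
After op 5 (insert('z')): buffer="kosxztoszxzxhosz" (len 16), cursors c1@5 c4@9 c2@11 c3@16, authorship .11.1.224.2..333
After op 6 (insert('l')): buffer="kosxzltoszlxzlxhoszl" (len 20), cursors c1@6 c4@11 c2@14 c3@20, authorship .11.11.2244.22..3333
After op 7 (delete): buffer="kosxztoszxzxhosz" (len 16), cursors c1@5 c4@9 c2@11 c3@16, authorship .11.1.224.2..333
After op 8 (insert('h')): buffer="kosxzhtoszhxzhxhoszh" (len 20), cursors c1@6 c4@11 c2@14 c3@20, authorship .11.11.2244.22..3333
Authorship (.=original, N=cursor N): . 1 1 . 1 1 . 2 2 4 4 . 2 2 . . 3 3 3 3
Index 12: author = 2

Answer: cursor 2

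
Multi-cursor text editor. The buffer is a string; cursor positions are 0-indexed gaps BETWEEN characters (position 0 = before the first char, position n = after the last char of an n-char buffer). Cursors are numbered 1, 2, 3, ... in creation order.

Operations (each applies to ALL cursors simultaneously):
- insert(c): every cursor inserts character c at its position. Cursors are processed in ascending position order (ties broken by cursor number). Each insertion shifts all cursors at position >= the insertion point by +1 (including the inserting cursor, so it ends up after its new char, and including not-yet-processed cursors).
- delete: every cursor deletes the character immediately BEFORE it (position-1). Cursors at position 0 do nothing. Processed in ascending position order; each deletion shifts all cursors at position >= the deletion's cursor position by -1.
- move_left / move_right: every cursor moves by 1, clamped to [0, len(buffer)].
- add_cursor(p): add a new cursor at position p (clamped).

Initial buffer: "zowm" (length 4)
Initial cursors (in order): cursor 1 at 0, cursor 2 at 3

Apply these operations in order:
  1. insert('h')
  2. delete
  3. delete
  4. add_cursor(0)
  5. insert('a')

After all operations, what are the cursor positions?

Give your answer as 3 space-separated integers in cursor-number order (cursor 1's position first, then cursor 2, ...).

Answer: 2 5 2

Derivation:
After op 1 (insert('h')): buffer="hzowhm" (len 6), cursors c1@1 c2@5, authorship 1...2.
After op 2 (delete): buffer="zowm" (len 4), cursors c1@0 c2@3, authorship ....
After op 3 (delete): buffer="zom" (len 3), cursors c1@0 c2@2, authorship ...
After op 4 (add_cursor(0)): buffer="zom" (len 3), cursors c1@0 c3@0 c2@2, authorship ...
After op 5 (insert('a')): buffer="aazoam" (len 6), cursors c1@2 c3@2 c2@5, authorship 13..2.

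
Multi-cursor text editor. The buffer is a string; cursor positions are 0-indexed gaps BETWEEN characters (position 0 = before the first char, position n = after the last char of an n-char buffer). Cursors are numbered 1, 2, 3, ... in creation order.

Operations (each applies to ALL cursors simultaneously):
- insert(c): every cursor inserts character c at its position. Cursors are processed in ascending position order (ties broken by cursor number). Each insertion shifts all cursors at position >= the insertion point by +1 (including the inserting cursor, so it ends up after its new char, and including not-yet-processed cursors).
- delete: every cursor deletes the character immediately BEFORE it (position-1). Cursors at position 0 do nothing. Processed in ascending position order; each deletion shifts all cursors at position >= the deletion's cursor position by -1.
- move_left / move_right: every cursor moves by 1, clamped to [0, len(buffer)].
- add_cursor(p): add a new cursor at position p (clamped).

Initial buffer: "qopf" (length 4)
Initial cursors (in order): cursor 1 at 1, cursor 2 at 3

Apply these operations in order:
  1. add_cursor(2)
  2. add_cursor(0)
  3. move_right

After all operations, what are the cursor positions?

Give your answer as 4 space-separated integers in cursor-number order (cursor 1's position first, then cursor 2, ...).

After op 1 (add_cursor(2)): buffer="qopf" (len 4), cursors c1@1 c3@2 c2@3, authorship ....
After op 2 (add_cursor(0)): buffer="qopf" (len 4), cursors c4@0 c1@1 c3@2 c2@3, authorship ....
After op 3 (move_right): buffer="qopf" (len 4), cursors c4@1 c1@2 c3@3 c2@4, authorship ....

Answer: 2 4 3 1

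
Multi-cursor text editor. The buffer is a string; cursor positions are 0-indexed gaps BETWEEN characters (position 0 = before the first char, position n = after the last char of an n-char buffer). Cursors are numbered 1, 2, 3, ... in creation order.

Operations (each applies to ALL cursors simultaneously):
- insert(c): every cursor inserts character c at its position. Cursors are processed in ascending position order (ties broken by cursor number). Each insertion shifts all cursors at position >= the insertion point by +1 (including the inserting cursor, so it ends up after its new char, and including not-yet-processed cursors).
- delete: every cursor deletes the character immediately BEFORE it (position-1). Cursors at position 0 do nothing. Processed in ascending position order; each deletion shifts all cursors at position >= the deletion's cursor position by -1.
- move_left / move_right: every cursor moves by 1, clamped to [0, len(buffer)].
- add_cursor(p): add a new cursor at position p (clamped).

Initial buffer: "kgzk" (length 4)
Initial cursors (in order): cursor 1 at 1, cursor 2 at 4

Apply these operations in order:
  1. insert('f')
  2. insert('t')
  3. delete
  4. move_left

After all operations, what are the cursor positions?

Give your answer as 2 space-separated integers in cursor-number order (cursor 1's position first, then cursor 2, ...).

After op 1 (insert('f')): buffer="kfgzkf" (len 6), cursors c1@2 c2@6, authorship .1...2
After op 2 (insert('t')): buffer="kftgzkft" (len 8), cursors c1@3 c2@8, authorship .11...22
After op 3 (delete): buffer="kfgzkf" (len 6), cursors c1@2 c2@6, authorship .1...2
After op 4 (move_left): buffer="kfgzkf" (len 6), cursors c1@1 c2@5, authorship .1...2

Answer: 1 5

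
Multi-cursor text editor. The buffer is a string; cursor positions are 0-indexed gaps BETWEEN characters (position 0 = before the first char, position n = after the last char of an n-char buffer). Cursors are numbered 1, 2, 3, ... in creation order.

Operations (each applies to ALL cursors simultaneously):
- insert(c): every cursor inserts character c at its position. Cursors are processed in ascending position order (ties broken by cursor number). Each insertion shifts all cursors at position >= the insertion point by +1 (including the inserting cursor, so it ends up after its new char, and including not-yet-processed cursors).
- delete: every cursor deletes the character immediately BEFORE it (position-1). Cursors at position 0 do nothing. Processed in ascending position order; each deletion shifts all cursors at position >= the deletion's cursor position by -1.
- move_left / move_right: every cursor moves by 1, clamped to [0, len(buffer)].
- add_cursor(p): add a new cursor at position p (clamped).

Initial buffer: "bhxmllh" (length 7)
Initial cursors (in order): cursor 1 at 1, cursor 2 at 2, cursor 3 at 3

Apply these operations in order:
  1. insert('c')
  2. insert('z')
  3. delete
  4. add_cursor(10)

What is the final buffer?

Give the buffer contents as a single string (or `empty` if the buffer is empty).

Answer: bchcxcmllh

Derivation:
After op 1 (insert('c')): buffer="bchcxcmllh" (len 10), cursors c1@2 c2@4 c3@6, authorship .1.2.3....
After op 2 (insert('z')): buffer="bczhczxczmllh" (len 13), cursors c1@3 c2@6 c3@9, authorship .11.22.33....
After op 3 (delete): buffer="bchcxcmllh" (len 10), cursors c1@2 c2@4 c3@6, authorship .1.2.3....
After op 4 (add_cursor(10)): buffer="bchcxcmllh" (len 10), cursors c1@2 c2@4 c3@6 c4@10, authorship .1.2.3....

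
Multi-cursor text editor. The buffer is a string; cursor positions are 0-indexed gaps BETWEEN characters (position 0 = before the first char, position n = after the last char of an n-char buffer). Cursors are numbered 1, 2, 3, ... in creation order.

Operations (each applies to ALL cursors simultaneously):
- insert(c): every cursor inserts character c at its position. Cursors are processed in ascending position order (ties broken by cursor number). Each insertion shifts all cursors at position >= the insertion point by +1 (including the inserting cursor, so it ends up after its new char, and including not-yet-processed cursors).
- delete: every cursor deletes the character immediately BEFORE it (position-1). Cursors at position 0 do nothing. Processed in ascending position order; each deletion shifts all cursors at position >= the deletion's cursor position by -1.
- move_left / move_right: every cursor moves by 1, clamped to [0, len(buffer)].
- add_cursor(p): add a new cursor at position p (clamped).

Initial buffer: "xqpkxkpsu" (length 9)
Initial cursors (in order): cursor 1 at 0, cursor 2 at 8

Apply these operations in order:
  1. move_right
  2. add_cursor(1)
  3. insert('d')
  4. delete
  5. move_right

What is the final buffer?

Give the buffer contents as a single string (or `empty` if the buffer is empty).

Answer: xqpkxkpsu

Derivation:
After op 1 (move_right): buffer="xqpkxkpsu" (len 9), cursors c1@1 c2@9, authorship .........
After op 2 (add_cursor(1)): buffer="xqpkxkpsu" (len 9), cursors c1@1 c3@1 c2@9, authorship .........
After op 3 (insert('d')): buffer="xddqpkxkpsud" (len 12), cursors c1@3 c3@3 c2@12, authorship .13........2
After op 4 (delete): buffer="xqpkxkpsu" (len 9), cursors c1@1 c3@1 c2@9, authorship .........
After op 5 (move_right): buffer="xqpkxkpsu" (len 9), cursors c1@2 c3@2 c2@9, authorship .........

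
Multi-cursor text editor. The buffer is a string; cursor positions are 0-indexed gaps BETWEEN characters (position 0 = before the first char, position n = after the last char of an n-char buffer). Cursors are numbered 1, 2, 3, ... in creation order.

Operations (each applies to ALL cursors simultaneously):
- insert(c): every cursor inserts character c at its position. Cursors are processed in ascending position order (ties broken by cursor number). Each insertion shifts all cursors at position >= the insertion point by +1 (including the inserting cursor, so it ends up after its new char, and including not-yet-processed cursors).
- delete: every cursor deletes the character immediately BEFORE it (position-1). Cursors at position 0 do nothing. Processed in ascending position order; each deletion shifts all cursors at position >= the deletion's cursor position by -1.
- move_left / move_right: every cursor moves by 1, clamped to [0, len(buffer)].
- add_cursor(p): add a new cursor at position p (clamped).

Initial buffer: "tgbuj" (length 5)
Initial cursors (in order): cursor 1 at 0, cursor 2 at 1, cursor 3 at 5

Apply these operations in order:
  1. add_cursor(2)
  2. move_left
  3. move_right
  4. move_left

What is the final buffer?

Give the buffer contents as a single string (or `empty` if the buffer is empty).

Answer: tgbuj

Derivation:
After op 1 (add_cursor(2)): buffer="tgbuj" (len 5), cursors c1@0 c2@1 c4@2 c3@5, authorship .....
After op 2 (move_left): buffer="tgbuj" (len 5), cursors c1@0 c2@0 c4@1 c3@4, authorship .....
After op 3 (move_right): buffer="tgbuj" (len 5), cursors c1@1 c2@1 c4@2 c3@5, authorship .....
After op 4 (move_left): buffer="tgbuj" (len 5), cursors c1@0 c2@0 c4@1 c3@4, authorship .....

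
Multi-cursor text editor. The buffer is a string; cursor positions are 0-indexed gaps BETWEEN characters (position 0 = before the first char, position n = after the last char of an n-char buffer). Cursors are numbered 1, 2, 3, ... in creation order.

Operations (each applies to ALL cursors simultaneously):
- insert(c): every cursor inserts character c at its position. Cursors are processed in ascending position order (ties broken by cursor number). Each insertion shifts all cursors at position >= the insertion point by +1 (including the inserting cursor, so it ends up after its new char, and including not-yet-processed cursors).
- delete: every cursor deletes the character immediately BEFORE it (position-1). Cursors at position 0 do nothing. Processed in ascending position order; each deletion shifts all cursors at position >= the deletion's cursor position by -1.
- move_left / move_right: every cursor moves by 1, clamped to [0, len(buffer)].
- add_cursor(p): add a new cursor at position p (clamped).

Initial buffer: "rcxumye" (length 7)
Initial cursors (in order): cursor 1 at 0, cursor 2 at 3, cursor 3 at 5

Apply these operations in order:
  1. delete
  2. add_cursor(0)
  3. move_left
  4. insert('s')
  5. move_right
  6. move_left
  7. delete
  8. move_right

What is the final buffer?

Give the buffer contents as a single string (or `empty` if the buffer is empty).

Answer: rcuye

Derivation:
After op 1 (delete): buffer="rcuye" (len 5), cursors c1@0 c2@2 c3@3, authorship .....
After op 2 (add_cursor(0)): buffer="rcuye" (len 5), cursors c1@0 c4@0 c2@2 c3@3, authorship .....
After op 3 (move_left): buffer="rcuye" (len 5), cursors c1@0 c4@0 c2@1 c3@2, authorship .....
After op 4 (insert('s')): buffer="ssrscsuye" (len 9), cursors c1@2 c4@2 c2@4 c3@6, authorship 14.2.3...
After op 5 (move_right): buffer="ssrscsuye" (len 9), cursors c1@3 c4@3 c2@5 c3@7, authorship 14.2.3...
After op 6 (move_left): buffer="ssrscsuye" (len 9), cursors c1@2 c4@2 c2@4 c3@6, authorship 14.2.3...
After op 7 (delete): buffer="rcuye" (len 5), cursors c1@0 c4@0 c2@1 c3@2, authorship .....
After op 8 (move_right): buffer="rcuye" (len 5), cursors c1@1 c4@1 c2@2 c3@3, authorship .....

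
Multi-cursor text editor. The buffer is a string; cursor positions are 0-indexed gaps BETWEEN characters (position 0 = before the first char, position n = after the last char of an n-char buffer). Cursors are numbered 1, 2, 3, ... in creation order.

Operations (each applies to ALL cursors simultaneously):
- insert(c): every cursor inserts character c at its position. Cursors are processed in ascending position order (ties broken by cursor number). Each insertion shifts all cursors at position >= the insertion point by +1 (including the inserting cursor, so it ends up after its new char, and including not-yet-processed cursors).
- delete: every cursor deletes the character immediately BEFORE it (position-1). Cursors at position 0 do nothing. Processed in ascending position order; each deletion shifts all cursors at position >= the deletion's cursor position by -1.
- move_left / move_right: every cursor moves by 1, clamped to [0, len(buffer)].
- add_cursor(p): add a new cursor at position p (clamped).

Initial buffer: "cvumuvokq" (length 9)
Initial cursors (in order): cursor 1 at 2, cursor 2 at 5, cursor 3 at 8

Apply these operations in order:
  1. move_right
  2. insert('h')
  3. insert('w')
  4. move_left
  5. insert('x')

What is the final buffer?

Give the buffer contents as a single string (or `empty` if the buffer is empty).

After op 1 (move_right): buffer="cvumuvokq" (len 9), cursors c1@3 c2@6 c3@9, authorship .........
After op 2 (insert('h')): buffer="cvuhmuvhokqh" (len 12), cursors c1@4 c2@8 c3@12, authorship ...1...2...3
After op 3 (insert('w')): buffer="cvuhwmuvhwokqhw" (len 15), cursors c1@5 c2@10 c3@15, authorship ...11...22...33
After op 4 (move_left): buffer="cvuhwmuvhwokqhw" (len 15), cursors c1@4 c2@9 c3@14, authorship ...11...22...33
After op 5 (insert('x')): buffer="cvuhxwmuvhxwokqhxw" (len 18), cursors c1@5 c2@11 c3@17, authorship ...111...222...333

Answer: cvuhxwmuvhxwokqhxw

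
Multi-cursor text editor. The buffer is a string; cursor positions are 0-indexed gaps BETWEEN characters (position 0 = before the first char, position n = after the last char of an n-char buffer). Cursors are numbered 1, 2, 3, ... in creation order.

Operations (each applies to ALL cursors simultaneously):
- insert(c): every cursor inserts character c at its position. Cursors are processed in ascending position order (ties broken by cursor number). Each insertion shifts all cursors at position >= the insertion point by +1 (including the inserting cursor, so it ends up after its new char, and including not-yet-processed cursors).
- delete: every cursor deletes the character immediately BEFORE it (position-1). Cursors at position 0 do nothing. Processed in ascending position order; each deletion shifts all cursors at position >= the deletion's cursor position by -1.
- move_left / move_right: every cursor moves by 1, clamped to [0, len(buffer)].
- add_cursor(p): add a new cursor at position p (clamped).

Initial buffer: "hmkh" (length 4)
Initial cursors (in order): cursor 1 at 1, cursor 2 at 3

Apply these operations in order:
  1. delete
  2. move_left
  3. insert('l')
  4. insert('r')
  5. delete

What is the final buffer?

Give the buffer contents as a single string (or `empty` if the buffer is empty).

After op 1 (delete): buffer="mh" (len 2), cursors c1@0 c2@1, authorship ..
After op 2 (move_left): buffer="mh" (len 2), cursors c1@0 c2@0, authorship ..
After op 3 (insert('l')): buffer="llmh" (len 4), cursors c1@2 c2@2, authorship 12..
After op 4 (insert('r')): buffer="llrrmh" (len 6), cursors c1@4 c2@4, authorship 1212..
After op 5 (delete): buffer="llmh" (len 4), cursors c1@2 c2@2, authorship 12..

Answer: llmh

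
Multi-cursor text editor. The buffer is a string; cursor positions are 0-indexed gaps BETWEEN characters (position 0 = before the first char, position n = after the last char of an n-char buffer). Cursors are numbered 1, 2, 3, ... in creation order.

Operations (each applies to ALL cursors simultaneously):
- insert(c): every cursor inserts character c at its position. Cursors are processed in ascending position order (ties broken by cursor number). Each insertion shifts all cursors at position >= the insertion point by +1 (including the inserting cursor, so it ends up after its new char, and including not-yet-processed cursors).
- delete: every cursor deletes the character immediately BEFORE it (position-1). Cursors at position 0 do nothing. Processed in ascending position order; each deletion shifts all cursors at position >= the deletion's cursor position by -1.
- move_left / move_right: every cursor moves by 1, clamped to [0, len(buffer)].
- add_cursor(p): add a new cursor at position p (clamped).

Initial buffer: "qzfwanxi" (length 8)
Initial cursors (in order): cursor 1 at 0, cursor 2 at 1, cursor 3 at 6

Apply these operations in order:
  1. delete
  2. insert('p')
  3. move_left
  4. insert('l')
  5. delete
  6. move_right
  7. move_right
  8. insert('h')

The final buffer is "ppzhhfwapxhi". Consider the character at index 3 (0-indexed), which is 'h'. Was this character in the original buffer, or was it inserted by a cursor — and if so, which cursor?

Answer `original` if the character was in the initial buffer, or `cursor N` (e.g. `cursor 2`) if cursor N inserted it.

Answer: cursor 1

Derivation:
After op 1 (delete): buffer="zfwaxi" (len 6), cursors c1@0 c2@0 c3@4, authorship ......
After op 2 (insert('p')): buffer="ppzfwapxi" (len 9), cursors c1@2 c2@2 c3@7, authorship 12....3..
After op 3 (move_left): buffer="ppzfwapxi" (len 9), cursors c1@1 c2@1 c3@6, authorship 12....3..
After op 4 (insert('l')): buffer="pllpzfwalpxi" (len 12), cursors c1@3 c2@3 c3@9, authorship 1122....33..
After op 5 (delete): buffer="ppzfwapxi" (len 9), cursors c1@1 c2@1 c3@6, authorship 12....3..
After op 6 (move_right): buffer="ppzfwapxi" (len 9), cursors c1@2 c2@2 c3@7, authorship 12....3..
After op 7 (move_right): buffer="ppzfwapxi" (len 9), cursors c1@3 c2@3 c3@8, authorship 12....3..
After op 8 (insert('h')): buffer="ppzhhfwapxhi" (len 12), cursors c1@5 c2@5 c3@11, authorship 12.12...3.3.
Authorship (.=original, N=cursor N): 1 2 . 1 2 . . . 3 . 3 .
Index 3: author = 1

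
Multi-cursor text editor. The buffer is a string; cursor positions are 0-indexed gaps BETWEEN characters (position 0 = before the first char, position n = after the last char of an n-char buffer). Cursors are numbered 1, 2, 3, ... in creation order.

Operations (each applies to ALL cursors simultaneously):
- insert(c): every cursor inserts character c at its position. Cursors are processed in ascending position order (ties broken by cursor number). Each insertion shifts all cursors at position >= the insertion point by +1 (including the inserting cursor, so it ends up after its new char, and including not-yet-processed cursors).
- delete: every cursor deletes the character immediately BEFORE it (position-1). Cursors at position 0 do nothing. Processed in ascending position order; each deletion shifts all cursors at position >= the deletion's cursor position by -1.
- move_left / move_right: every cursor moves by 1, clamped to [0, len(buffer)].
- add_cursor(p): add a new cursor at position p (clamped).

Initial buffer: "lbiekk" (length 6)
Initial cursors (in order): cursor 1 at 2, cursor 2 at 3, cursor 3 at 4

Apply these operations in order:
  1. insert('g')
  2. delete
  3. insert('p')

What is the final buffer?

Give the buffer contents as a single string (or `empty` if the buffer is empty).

Answer: lbpipepkk

Derivation:
After op 1 (insert('g')): buffer="lbgigegkk" (len 9), cursors c1@3 c2@5 c3@7, authorship ..1.2.3..
After op 2 (delete): buffer="lbiekk" (len 6), cursors c1@2 c2@3 c3@4, authorship ......
After op 3 (insert('p')): buffer="lbpipepkk" (len 9), cursors c1@3 c2@5 c3@7, authorship ..1.2.3..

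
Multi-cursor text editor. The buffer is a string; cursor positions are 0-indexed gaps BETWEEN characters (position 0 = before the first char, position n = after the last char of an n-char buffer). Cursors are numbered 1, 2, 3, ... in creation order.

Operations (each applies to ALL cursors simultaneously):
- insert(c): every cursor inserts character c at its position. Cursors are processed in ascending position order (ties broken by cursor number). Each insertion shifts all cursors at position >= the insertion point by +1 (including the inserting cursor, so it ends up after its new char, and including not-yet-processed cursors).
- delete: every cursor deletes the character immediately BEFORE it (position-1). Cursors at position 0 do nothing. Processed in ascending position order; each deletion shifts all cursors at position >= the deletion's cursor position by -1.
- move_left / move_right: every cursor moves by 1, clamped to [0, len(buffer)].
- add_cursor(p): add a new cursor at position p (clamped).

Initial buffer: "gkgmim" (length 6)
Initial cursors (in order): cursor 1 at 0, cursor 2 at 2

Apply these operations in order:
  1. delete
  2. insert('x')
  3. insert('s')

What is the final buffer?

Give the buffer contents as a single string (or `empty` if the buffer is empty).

After op 1 (delete): buffer="ggmim" (len 5), cursors c1@0 c2@1, authorship .....
After op 2 (insert('x')): buffer="xgxgmim" (len 7), cursors c1@1 c2@3, authorship 1.2....
After op 3 (insert('s')): buffer="xsgxsgmim" (len 9), cursors c1@2 c2@5, authorship 11.22....

Answer: xsgxsgmim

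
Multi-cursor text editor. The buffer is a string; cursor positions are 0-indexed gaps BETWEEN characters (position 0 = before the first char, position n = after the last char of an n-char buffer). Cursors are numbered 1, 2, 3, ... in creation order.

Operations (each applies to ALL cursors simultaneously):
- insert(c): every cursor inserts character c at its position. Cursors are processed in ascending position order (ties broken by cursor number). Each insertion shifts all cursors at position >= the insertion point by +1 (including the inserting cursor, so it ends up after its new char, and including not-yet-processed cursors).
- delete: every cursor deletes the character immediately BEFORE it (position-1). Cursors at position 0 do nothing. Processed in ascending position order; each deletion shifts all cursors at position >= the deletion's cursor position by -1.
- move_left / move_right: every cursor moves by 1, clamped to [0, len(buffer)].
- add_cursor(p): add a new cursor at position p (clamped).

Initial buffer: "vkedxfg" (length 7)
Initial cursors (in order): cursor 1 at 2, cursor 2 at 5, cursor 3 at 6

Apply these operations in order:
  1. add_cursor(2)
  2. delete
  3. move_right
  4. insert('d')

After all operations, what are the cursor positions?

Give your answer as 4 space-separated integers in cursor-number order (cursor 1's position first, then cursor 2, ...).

Answer: 3 7 7 3

Derivation:
After op 1 (add_cursor(2)): buffer="vkedxfg" (len 7), cursors c1@2 c4@2 c2@5 c3@6, authorship .......
After op 2 (delete): buffer="edg" (len 3), cursors c1@0 c4@0 c2@2 c3@2, authorship ...
After op 3 (move_right): buffer="edg" (len 3), cursors c1@1 c4@1 c2@3 c3@3, authorship ...
After op 4 (insert('d')): buffer="edddgdd" (len 7), cursors c1@3 c4@3 c2@7 c3@7, authorship .14..23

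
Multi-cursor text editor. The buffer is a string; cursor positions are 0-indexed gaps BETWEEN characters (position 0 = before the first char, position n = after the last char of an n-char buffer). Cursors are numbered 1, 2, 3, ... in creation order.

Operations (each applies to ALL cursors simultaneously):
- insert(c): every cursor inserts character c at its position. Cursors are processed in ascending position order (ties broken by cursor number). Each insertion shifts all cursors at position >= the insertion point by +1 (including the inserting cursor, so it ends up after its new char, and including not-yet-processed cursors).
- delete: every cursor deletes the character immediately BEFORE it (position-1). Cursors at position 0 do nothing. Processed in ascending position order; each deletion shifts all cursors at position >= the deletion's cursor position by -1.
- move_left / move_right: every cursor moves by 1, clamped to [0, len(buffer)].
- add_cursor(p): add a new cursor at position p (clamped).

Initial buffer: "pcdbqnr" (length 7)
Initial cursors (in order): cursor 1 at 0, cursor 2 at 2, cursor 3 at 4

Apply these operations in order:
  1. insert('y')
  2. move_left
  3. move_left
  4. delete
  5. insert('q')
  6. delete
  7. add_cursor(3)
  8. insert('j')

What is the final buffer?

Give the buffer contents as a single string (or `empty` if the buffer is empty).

After op 1 (insert('y')): buffer="ypcydbyqnr" (len 10), cursors c1@1 c2@4 c3@7, authorship 1..2..3...
After op 2 (move_left): buffer="ypcydbyqnr" (len 10), cursors c1@0 c2@3 c3@6, authorship 1..2..3...
After op 3 (move_left): buffer="ypcydbyqnr" (len 10), cursors c1@0 c2@2 c3@5, authorship 1..2..3...
After op 4 (delete): buffer="ycybyqnr" (len 8), cursors c1@0 c2@1 c3@3, authorship 1.2.3...
After op 5 (insert('q')): buffer="qyqcyqbyqnr" (len 11), cursors c1@1 c2@3 c3@6, authorship 112.23.3...
After op 6 (delete): buffer="ycybyqnr" (len 8), cursors c1@0 c2@1 c3@3, authorship 1.2.3...
After op 7 (add_cursor(3)): buffer="ycybyqnr" (len 8), cursors c1@0 c2@1 c3@3 c4@3, authorship 1.2.3...
After op 8 (insert('j')): buffer="jyjcyjjbyqnr" (len 12), cursors c1@1 c2@3 c3@7 c4@7, authorship 112.234.3...

Answer: jyjcyjjbyqnr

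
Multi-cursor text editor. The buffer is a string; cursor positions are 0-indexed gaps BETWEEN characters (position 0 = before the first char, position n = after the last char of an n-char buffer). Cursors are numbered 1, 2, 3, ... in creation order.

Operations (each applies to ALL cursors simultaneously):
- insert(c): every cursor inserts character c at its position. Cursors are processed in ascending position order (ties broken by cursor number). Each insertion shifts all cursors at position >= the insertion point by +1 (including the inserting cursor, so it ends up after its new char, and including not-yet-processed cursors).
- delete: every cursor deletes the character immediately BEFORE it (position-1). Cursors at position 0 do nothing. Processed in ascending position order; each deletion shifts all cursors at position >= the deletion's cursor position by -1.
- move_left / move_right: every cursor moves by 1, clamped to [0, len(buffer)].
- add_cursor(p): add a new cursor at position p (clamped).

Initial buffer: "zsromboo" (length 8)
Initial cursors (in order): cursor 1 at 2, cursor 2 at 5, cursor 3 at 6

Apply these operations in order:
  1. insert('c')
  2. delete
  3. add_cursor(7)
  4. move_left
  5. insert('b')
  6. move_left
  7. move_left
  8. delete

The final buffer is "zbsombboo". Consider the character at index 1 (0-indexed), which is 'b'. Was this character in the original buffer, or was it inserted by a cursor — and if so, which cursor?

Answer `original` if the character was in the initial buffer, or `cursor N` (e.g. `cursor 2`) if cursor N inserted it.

After op 1 (insert('c')): buffer="zscromcbcoo" (len 11), cursors c1@3 c2@7 c3@9, authorship ..1...2.3..
After op 2 (delete): buffer="zsromboo" (len 8), cursors c1@2 c2@5 c3@6, authorship ........
After op 3 (add_cursor(7)): buffer="zsromboo" (len 8), cursors c1@2 c2@5 c3@6 c4@7, authorship ........
After op 4 (move_left): buffer="zsromboo" (len 8), cursors c1@1 c2@4 c3@5 c4@6, authorship ........
After op 5 (insert('b')): buffer="zbsrobmbbboo" (len 12), cursors c1@2 c2@6 c3@8 c4@10, authorship .1...2.3.4..
After op 6 (move_left): buffer="zbsrobmbbboo" (len 12), cursors c1@1 c2@5 c3@7 c4@9, authorship .1...2.3.4..
After op 7 (move_left): buffer="zbsrobmbbboo" (len 12), cursors c1@0 c2@4 c3@6 c4@8, authorship .1...2.3.4..
After op 8 (delete): buffer="zbsombboo" (len 9), cursors c1@0 c2@3 c3@4 c4@5, authorship .1....4..
Authorship (.=original, N=cursor N): . 1 . . . . 4 . .
Index 1: author = 1

Answer: cursor 1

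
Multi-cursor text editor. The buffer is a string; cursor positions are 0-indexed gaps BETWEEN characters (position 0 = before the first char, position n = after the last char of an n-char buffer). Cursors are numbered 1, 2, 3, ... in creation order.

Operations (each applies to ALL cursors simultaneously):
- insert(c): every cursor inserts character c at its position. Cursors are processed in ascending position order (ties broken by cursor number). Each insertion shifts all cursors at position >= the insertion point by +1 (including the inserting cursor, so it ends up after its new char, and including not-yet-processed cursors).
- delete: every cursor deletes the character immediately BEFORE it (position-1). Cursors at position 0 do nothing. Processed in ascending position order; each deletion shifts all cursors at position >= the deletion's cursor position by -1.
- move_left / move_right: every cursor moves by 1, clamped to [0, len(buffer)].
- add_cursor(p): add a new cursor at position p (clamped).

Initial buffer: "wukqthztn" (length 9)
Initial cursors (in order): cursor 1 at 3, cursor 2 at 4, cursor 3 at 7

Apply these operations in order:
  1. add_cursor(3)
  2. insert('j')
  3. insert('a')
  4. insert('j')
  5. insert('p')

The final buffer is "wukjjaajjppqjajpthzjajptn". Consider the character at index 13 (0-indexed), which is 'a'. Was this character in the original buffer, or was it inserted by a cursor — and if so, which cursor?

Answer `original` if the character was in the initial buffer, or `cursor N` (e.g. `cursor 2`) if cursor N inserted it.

After op 1 (add_cursor(3)): buffer="wukqthztn" (len 9), cursors c1@3 c4@3 c2@4 c3@7, authorship .........
After op 2 (insert('j')): buffer="wukjjqjthzjtn" (len 13), cursors c1@5 c4@5 c2@7 c3@11, authorship ...14.2...3..
After op 3 (insert('a')): buffer="wukjjaaqjathzjatn" (len 17), cursors c1@7 c4@7 c2@10 c3@15, authorship ...1414.22...33..
After op 4 (insert('j')): buffer="wukjjaajjqjajthzjajtn" (len 21), cursors c1@9 c4@9 c2@13 c3@19, authorship ...141414.222...333..
After op 5 (insert('p')): buffer="wukjjaajjppqjajpthzjajptn" (len 25), cursors c1@11 c4@11 c2@16 c3@23, authorship ...14141414.2222...3333..
Authorship (.=original, N=cursor N): . . . 1 4 1 4 1 4 1 4 . 2 2 2 2 . . . 3 3 3 3 . .
Index 13: author = 2

Answer: cursor 2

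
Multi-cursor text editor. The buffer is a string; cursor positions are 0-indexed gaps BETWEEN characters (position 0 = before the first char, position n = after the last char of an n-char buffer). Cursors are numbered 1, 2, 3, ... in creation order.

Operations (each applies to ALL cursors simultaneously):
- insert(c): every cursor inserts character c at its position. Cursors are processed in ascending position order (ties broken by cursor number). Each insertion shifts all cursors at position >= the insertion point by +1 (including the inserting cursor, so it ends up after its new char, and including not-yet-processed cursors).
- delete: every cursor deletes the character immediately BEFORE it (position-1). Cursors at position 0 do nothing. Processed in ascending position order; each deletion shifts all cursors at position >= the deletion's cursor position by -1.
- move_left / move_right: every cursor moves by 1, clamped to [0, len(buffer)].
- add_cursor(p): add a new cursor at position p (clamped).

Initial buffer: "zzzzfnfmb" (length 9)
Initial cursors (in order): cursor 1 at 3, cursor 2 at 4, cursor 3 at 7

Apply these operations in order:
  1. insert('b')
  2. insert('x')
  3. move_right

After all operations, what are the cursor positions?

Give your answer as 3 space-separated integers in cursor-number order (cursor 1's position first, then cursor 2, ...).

After op 1 (insert('b')): buffer="zzzbzbfnfbmb" (len 12), cursors c1@4 c2@6 c3@10, authorship ...1.2...3..
After op 2 (insert('x')): buffer="zzzbxzbxfnfbxmb" (len 15), cursors c1@5 c2@8 c3@13, authorship ...11.22...33..
After op 3 (move_right): buffer="zzzbxzbxfnfbxmb" (len 15), cursors c1@6 c2@9 c3@14, authorship ...11.22...33..

Answer: 6 9 14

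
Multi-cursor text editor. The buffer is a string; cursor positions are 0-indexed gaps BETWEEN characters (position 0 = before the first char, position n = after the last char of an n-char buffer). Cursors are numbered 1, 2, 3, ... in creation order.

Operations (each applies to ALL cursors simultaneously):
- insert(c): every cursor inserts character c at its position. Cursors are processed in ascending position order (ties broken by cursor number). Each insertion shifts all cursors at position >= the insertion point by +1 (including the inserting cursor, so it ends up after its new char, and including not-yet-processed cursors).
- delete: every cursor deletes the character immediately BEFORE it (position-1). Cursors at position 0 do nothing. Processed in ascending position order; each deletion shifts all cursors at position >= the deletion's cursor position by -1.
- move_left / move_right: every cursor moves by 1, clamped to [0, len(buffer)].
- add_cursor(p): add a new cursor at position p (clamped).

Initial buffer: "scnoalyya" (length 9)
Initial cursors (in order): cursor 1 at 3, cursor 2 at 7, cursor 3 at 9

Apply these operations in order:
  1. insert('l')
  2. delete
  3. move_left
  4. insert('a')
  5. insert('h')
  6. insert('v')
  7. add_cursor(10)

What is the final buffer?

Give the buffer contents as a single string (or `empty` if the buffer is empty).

Answer: scahvnoalahvyyahva

Derivation:
After op 1 (insert('l')): buffer="scnloalylyal" (len 12), cursors c1@4 c2@9 c3@12, authorship ...1....2..3
After op 2 (delete): buffer="scnoalyya" (len 9), cursors c1@3 c2@7 c3@9, authorship .........
After op 3 (move_left): buffer="scnoalyya" (len 9), cursors c1@2 c2@6 c3@8, authorship .........
After op 4 (insert('a')): buffer="scanoalayyaa" (len 12), cursors c1@3 c2@8 c3@11, authorship ..1....2..3.
After op 5 (insert('h')): buffer="scahnoalahyyaha" (len 15), cursors c1@4 c2@10 c3@14, authorship ..11....22..33.
After op 6 (insert('v')): buffer="scahvnoalahvyyahva" (len 18), cursors c1@5 c2@12 c3@17, authorship ..111....222..333.
After op 7 (add_cursor(10)): buffer="scahvnoalahvyyahva" (len 18), cursors c1@5 c4@10 c2@12 c3@17, authorship ..111....222..333.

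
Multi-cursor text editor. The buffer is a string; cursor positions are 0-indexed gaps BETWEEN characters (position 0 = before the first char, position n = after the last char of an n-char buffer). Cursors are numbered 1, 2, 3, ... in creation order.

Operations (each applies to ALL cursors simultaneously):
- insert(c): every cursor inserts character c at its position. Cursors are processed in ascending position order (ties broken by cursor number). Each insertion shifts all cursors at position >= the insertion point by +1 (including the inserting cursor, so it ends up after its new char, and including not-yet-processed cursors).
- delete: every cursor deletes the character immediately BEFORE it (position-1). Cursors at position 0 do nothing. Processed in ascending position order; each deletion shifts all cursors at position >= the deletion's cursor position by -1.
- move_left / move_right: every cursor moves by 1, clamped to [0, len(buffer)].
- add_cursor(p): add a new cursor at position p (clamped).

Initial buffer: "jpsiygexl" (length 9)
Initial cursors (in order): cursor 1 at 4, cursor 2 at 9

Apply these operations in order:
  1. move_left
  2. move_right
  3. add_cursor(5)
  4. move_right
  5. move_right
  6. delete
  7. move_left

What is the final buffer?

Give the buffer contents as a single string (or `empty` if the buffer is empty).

After op 1 (move_left): buffer="jpsiygexl" (len 9), cursors c1@3 c2@8, authorship .........
After op 2 (move_right): buffer="jpsiygexl" (len 9), cursors c1@4 c2@9, authorship .........
After op 3 (add_cursor(5)): buffer="jpsiygexl" (len 9), cursors c1@4 c3@5 c2@9, authorship .........
After op 4 (move_right): buffer="jpsiygexl" (len 9), cursors c1@5 c3@6 c2@9, authorship .........
After op 5 (move_right): buffer="jpsiygexl" (len 9), cursors c1@6 c3@7 c2@9, authorship .........
After op 6 (delete): buffer="jpsiyx" (len 6), cursors c1@5 c3@5 c2@6, authorship ......
After op 7 (move_left): buffer="jpsiyx" (len 6), cursors c1@4 c3@4 c2@5, authorship ......

Answer: jpsiyx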